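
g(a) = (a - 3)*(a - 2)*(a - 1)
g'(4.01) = 11.12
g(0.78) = -0.60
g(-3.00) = -120.00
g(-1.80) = -51.07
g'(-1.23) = 30.30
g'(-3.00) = 74.00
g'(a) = (a - 3)*(a - 2) + (a - 3)*(a - 1) + (a - 2)*(a - 1)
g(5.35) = 34.25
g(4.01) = 6.11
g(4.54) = 13.85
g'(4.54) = 18.35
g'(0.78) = 3.47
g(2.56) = -0.38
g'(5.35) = 32.67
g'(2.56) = -0.06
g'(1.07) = 1.59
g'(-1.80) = 42.32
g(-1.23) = -30.47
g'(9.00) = 146.00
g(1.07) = 0.13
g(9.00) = 336.00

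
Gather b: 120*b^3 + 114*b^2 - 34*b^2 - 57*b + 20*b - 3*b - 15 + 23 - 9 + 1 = 120*b^3 + 80*b^2 - 40*b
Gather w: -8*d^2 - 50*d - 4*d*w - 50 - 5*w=-8*d^2 - 50*d + w*(-4*d - 5) - 50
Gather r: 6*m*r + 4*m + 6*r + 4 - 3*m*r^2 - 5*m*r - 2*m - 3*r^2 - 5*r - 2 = 2*m + r^2*(-3*m - 3) + r*(m + 1) + 2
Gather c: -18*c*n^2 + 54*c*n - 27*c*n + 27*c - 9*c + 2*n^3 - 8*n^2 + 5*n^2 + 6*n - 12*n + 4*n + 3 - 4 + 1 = c*(-18*n^2 + 27*n + 18) + 2*n^3 - 3*n^2 - 2*n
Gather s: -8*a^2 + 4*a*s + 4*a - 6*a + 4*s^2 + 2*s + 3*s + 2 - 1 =-8*a^2 - 2*a + 4*s^2 + s*(4*a + 5) + 1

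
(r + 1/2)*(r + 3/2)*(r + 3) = r^3 + 5*r^2 + 27*r/4 + 9/4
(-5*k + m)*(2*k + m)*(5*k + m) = -50*k^3 - 25*k^2*m + 2*k*m^2 + m^3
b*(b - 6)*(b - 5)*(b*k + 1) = b^4*k - 11*b^3*k + b^3 + 30*b^2*k - 11*b^2 + 30*b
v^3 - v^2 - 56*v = v*(v - 8)*(v + 7)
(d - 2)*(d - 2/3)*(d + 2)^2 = d^4 + 4*d^3/3 - 16*d^2/3 - 16*d/3 + 16/3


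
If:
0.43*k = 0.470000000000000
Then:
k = 1.09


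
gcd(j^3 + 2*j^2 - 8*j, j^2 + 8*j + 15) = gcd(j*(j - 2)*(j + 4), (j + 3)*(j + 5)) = 1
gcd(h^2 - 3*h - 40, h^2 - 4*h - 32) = h - 8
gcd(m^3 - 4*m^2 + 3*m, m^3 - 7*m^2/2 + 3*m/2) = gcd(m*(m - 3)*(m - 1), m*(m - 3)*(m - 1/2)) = m^2 - 3*m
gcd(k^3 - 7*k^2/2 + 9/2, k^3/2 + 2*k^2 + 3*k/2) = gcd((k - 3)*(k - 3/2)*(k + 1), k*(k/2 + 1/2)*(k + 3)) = k + 1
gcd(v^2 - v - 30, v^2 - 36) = v - 6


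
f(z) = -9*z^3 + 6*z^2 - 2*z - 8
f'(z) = -27*z^2 + 12*z - 2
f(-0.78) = 1.48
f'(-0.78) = -27.79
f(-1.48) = 37.28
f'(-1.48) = -78.90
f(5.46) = -1304.99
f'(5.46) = -741.39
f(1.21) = -17.58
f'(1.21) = -27.01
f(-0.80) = 2.05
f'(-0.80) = -28.88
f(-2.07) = 101.68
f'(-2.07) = -142.53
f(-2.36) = 148.44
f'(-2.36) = -180.70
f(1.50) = -27.88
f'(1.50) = -44.75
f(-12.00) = 16432.00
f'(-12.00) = -4034.00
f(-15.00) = 31747.00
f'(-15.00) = -6257.00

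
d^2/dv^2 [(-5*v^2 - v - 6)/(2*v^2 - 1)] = 2*(-4*v^3 - 102*v^2 - 6*v - 17)/(8*v^6 - 12*v^4 + 6*v^2 - 1)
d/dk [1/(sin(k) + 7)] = -cos(k)/(sin(k) + 7)^2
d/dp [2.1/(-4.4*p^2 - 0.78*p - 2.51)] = (18.48*p + 1.638)/(4.4*p^2 + 0.78*p + 2.51)^2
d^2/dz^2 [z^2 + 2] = 2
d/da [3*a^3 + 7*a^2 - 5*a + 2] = 9*a^2 + 14*a - 5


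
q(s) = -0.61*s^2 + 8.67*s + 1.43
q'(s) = 8.67 - 1.22*s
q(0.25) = 3.56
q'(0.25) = 8.36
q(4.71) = 28.73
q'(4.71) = 2.92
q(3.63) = 24.86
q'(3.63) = 4.24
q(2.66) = 20.18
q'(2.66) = 5.42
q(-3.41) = -35.23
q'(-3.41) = 12.83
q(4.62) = 28.47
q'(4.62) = 3.03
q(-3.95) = -42.33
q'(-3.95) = 13.49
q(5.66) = 30.96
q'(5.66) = 1.76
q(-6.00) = -72.55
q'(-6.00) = 15.99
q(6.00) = 31.49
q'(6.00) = 1.35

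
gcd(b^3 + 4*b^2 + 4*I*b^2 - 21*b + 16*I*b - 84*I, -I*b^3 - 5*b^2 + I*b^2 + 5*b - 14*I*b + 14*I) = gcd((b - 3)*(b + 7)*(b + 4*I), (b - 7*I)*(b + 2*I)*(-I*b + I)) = 1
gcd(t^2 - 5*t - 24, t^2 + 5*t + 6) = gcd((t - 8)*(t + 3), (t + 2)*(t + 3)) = t + 3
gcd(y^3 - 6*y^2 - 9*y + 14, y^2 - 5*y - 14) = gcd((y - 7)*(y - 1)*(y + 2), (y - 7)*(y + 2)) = y^2 - 5*y - 14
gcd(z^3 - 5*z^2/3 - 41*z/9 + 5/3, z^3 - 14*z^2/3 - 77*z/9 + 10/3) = z^2 + 4*z/3 - 5/9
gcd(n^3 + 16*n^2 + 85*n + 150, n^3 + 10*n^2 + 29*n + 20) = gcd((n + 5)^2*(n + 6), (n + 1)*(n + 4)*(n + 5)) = n + 5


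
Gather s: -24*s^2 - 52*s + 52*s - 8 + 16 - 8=-24*s^2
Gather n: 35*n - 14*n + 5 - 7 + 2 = 21*n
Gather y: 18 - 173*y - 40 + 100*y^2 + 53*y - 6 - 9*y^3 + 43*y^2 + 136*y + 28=-9*y^3 + 143*y^2 + 16*y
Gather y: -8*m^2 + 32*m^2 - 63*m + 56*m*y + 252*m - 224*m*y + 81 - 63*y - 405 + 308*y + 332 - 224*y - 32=24*m^2 + 189*m + y*(21 - 168*m) - 24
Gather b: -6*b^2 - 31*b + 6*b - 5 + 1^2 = -6*b^2 - 25*b - 4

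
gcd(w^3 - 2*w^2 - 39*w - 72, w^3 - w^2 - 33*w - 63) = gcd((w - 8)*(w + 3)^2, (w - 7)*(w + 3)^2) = w^2 + 6*w + 9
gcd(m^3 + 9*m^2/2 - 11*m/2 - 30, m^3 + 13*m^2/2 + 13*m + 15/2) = m + 3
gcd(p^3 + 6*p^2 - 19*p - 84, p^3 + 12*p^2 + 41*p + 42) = p^2 + 10*p + 21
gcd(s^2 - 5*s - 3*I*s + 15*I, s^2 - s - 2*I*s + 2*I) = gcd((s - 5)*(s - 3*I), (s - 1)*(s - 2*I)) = 1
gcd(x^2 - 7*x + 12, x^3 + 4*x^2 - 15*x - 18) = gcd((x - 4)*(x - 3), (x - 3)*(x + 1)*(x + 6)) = x - 3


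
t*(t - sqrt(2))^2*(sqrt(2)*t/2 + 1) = sqrt(2)*t^4/2 - t^3 - sqrt(2)*t^2 + 2*t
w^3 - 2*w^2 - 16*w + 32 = (w - 4)*(w - 2)*(w + 4)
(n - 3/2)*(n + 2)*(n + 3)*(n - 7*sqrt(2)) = n^4 - 7*sqrt(2)*n^3 + 7*n^3/2 - 49*sqrt(2)*n^2/2 - 3*n^2/2 - 9*n + 21*sqrt(2)*n/2 + 63*sqrt(2)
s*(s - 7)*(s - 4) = s^3 - 11*s^2 + 28*s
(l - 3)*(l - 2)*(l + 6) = l^3 + l^2 - 24*l + 36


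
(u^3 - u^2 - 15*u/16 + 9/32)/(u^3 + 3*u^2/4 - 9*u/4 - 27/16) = (4*u - 1)/(2*(2*u + 3))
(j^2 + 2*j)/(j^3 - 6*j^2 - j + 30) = j/(j^2 - 8*j + 15)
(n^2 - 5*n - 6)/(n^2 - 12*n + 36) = (n + 1)/(n - 6)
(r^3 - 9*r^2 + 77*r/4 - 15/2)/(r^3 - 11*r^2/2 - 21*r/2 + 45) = (r - 1/2)/(r + 3)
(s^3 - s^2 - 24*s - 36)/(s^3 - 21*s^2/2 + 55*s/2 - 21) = 2*(s^3 - s^2 - 24*s - 36)/(2*s^3 - 21*s^2 + 55*s - 42)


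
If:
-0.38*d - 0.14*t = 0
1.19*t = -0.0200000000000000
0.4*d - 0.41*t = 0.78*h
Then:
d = 0.01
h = 0.01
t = -0.02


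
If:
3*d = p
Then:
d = p/3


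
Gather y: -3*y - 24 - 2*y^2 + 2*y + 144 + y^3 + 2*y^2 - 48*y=y^3 - 49*y + 120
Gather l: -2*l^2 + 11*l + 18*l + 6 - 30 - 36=-2*l^2 + 29*l - 60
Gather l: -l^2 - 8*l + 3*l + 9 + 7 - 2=-l^2 - 5*l + 14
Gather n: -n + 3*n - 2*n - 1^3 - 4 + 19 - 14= 0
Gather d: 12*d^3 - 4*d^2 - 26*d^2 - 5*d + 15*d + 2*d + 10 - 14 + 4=12*d^3 - 30*d^2 + 12*d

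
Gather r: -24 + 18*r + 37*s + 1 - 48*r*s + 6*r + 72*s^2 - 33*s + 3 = r*(24 - 48*s) + 72*s^2 + 4*s - 20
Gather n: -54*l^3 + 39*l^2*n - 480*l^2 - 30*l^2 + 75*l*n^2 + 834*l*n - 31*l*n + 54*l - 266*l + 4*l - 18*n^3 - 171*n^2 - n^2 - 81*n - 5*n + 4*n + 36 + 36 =-54*l^3 - 510*l^2 - 208*l - 18*n^3 + n^2*(75*l - 172) + n*(39*l^2 + 803*l - 82) + 72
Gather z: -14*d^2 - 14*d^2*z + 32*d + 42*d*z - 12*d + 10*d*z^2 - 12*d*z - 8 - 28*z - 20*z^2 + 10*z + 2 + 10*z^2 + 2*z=-14*d^2 + 20*d + z^2*(10*d - 10) + z*(-14*d^2 + 30*d - 16) - 6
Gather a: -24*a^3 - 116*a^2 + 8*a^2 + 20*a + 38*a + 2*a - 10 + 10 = -24*a^3 - 108*a^2 + 60*a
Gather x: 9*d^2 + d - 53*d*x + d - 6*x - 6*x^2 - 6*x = 9*d^2 + 2*d - 6*x^2 + x*(-53*d - 12)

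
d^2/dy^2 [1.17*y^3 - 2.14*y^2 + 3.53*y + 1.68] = 7.02*y - 4.28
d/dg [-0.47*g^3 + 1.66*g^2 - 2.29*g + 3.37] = -1.41*g^2 + 3.32*g - 2.29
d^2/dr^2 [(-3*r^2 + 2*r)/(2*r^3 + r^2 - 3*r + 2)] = 2*r*(-12*r^5 + 24*r^4 - 42*r^3 + 89*r^2 - 30*r - 12)/(8*r^9 + 12*r^8 - 30*r^7 - 11*r^6 + 69*r^5 - 39*r^4 - 39*r^3 + 66*r^2 - 36*r + 8)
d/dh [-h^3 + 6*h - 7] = 6 - 3*h^2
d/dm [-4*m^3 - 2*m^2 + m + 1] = -12*m^2 - 4*m + 1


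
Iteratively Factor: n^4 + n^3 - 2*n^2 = (n - 1)*(n^3 + 2*n^2) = (n - 1)*(n + 2)*(n^2) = n*(n - 1)*(n + 2)*(n)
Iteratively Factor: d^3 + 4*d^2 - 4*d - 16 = (d - 2)*(d^2 + 6*d + 8) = (d - 2)*(d + 2)*(d + 4)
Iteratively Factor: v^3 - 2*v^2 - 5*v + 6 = (v + 2)*(v^2 - 4*v + 3) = (v - 1)*(v + 2)*(v - 3)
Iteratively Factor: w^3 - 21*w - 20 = (w - 5)*(w^2 + 5*w + 4) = (w - 5)*(w + 1)*(w + 4)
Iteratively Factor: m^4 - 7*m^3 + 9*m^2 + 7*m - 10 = (m + 1)*(m^3 - 8*m^2 + 17*m - 10) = (m - 1)*(m + 1)*(m^2 - 7*m + 10) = (m - 2)*(m - 1)*(m + 1)*(m - 5)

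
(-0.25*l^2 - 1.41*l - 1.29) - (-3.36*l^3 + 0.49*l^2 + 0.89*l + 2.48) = 3.36*l^3 - 0.74*l^2 - 2.3*l - 3.77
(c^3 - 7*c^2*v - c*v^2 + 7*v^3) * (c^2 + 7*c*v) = c^5 - 50*c^3*v^2 + 49*c*v^4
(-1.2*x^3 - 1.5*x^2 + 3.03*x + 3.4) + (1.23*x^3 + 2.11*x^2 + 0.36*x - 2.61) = 0.03*x^3 + 0.61*x^2 + 3.39*x + 0.79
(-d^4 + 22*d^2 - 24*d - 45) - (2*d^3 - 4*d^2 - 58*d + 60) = -d^4 - 2*d^3 + 26*d^2 + 34*d - 105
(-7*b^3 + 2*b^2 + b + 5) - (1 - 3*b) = -7*b^3 + 2*b^2 + 4*b + 4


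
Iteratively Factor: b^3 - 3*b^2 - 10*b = (b)*(b^2 - 3*b - 10) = b*(b + 2)*(b - 5)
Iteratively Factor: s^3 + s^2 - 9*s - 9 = (s + 3)*(s^2 - 2*s - 3) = (s + 1)*(s + 3)*(s - 3)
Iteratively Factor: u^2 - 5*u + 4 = (u - 4)*(u - 1)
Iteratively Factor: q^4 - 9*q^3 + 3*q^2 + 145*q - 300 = (q - 5)*(q^3 - 4*q^2 - 17*q + 60) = (q - 5)*(q + 4)*(q^2 - 8*q + 15) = (q - 5)*(q - 3)*(q + 4)*(q - 5)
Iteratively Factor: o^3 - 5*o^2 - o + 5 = (o - 1)*(o^2 - 4*o - 5) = (o - 5)*(o - 1)*(o + 1)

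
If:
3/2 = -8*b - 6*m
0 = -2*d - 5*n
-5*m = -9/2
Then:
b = -69/80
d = -5*n/2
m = 9/10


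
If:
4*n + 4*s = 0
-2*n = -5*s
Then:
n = 0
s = 0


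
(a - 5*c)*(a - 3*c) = a^2 - 8*a*c + 15*c^2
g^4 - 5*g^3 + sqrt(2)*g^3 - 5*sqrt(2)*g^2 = g^2*(g - 5)*(g + sqrt(2))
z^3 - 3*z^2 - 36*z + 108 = (z - 6)*(z - 3)*(z + 6)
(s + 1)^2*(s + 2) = s^3 + 4*s^2 + 5*s + 2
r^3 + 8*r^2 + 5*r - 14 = (r - 1)*(r + 2)*(r + 7)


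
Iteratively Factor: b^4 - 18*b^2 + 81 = (b - 3)*(b^3 + 3*b^2 - 9*b - 27) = (b - 3)^2*(b^2 + 6*b + 9) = (b - 3)^2*(b + 3)*(b + 3)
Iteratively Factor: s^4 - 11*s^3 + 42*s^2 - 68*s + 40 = (s - 2)*(s^3 - 9*s^2 + 24*s - 20) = (s - 5)*(s - 2)*(s^2 - 4*s + 4) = (s - 5)*(s - 2)^2*(s - 2)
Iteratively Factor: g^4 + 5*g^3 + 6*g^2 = (g + 2)*(g^3 + 3*g^2) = g*(g + 2)*(g^2 + 3*g) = g*(g + 2)*(g + 3)*(g)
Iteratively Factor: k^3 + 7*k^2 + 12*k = (k)*(k^2 + 7*k + 12) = k*(k + 3)*(k + 4)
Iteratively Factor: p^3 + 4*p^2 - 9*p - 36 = (p + 4)*(p^2 - 9) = (p + 3)*(p + 4)*(p - 3)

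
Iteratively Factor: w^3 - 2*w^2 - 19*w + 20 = (w + 4)*(w^2 - 6*w + 5) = (w - 1)*(w + 4)*(w - 5)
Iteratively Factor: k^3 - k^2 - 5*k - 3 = (k + 1)*(k^2 - 2*k - 3) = (k - 3)*(k + 1)*(k + 1)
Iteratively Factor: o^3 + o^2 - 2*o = (o + 2)*(o^2 - o) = (o - 1)*(o + 2)*(o)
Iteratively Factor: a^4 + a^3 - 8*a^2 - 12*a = (a + 2)*(a^3 - a^2 - 6*a) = (a - 3)*(a + 2)*(a^2 + 2*a) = (a - 3)*(a + 2)^2*(a)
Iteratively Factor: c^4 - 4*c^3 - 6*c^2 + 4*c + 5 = (c - 1)*(c^3 - 3*c^2 - 9*c - 5) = (c - 5)*(c - 1)*(c^2 + 2*c + 1) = (c - 5)*(c - 1)*(c + 1)*(c + 1)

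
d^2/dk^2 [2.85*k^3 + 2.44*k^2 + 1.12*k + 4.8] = 17.1*k + 4.88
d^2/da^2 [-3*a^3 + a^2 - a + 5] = 2 - 18*a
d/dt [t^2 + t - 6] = 2*t + 1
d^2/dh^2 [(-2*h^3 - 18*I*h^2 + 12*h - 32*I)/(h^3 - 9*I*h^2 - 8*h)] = 8*(-9*I*h^3 + 24*h^2 - 192*I*h - 512)/(h^3*(h^3 - 24*I*h^2 - 192*h + 512*I))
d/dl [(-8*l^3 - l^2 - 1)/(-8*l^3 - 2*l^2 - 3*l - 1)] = (8*l^4 + 48*l^3 + 3*l^2 - 2*l - 3)/(64*l^6 + 32*l^5 + 52*l^4 + 28*l^3 + 13*l^2 + 6*l + 1)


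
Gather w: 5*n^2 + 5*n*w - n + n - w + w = 5*n^2 + 5*n*w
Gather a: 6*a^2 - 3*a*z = 6*a^2 - 3*a*z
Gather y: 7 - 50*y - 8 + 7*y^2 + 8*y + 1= 7*y^2 - 42*y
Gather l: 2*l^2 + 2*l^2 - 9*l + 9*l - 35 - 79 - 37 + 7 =4*l^2 - 144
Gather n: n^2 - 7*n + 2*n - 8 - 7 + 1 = n^2 - 5*n - 14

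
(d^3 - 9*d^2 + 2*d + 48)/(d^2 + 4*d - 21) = (d^2 - 6*d - 16)/(d + 7)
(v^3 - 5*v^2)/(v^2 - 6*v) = v*(v - 5)/(v - 6)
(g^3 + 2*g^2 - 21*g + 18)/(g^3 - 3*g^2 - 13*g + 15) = (g^2 + 3*g - 18)/(g^2 - 2*g - 15)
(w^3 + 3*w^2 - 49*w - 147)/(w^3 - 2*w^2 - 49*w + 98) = (w + 3)/(w - 2)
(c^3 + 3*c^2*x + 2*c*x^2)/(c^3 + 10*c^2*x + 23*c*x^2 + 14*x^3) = c/(c + 7*x)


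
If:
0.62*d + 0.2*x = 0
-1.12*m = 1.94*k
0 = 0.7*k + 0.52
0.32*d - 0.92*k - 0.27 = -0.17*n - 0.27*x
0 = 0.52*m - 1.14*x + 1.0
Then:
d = -0.47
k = -0.74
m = 1.29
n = -3.87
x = 1.46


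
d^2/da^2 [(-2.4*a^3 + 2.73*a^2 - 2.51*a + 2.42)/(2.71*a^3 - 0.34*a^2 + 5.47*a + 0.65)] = (35.676066*a^6 + 102.859134*a^5 + 35.0679419999998*a^4 - 163.693088*a^3 + 222.395796*a^2 - 61.993536*a + 166.042256)/(19.902511*a^9 - 7.490982*a^8 + 121.456509*a^7 - 15.958657*a^6 + 241.560453*a^5 + 27.518532*a^4 + 159.849028*a^3 + 57.914805*a^2 + 6.933225*a + 0.274625)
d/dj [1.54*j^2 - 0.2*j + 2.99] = 3.08*j - 0.2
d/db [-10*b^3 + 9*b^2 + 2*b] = -30*b^2 + 18*b + 2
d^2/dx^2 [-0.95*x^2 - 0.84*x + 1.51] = -1.90000000000000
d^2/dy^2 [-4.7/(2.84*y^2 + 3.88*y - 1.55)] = (75.81664*y^2 + 103.58048*y - 4.7*(5.68*y + 3.88)*(11.36*y + 7.76) - 41.3788)/(2.84*y^2 + 3.88*y - 1.55)^3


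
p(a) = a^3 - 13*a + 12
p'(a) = 3*a^2 - 13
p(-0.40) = 17.14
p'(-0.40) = -12.52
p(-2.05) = 30.03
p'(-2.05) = -0.39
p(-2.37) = 29.50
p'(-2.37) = 3.85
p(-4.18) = -6.69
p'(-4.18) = 39.42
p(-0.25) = 15.23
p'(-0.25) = -12.81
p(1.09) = -0.87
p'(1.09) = -9.44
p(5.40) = 99.26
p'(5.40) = 74.48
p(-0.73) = 21.10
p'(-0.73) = -11.40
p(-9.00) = -600.00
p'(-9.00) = 230.00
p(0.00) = 12.00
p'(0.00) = -13.00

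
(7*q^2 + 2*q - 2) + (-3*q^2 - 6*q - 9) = 4*q^2 - 4*q - 11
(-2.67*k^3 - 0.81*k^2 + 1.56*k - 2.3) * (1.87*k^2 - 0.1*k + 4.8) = -4.9929*k^5 - 1.2477*k^4 - 9.8178*k^3 - 8.345*k^2 + 7.718*k - 11.04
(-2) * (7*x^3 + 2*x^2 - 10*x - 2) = -14*x^3 - 4*x^2 + 20*x + 4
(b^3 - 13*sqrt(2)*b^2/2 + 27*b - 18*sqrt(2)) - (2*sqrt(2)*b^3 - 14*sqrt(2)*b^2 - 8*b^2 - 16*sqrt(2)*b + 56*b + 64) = -2*sqrt(2)*b^3 + b^3 + 8*b^2 + 15*sqrt(2)*b^2/2 - 29*b + 16*sqrt(2)*b - 64 - 18*sqrt(2)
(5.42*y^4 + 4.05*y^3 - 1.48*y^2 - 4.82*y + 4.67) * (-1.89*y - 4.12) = -10.2438*y^5 - 29.9849*y^4 - 13.8888*y^3 + 15.2074*y^2 + 11.0321*y - 19.2404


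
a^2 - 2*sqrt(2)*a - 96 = (a - 8*sqrt(2))*(a + 6*sqrt(2))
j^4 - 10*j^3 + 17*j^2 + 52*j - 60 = (j - 6)*(j - 5)*(j - 1)*(j + 2)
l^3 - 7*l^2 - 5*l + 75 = (l - 5)^2*(l + 3)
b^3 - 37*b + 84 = (b - 4)*(b - 3)*(b + 7)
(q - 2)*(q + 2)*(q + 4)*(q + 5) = q^4 + 9*q^3 + 16*q^2 - 36*q - 80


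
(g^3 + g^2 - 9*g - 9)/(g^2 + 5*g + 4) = (g^2 - 9)/(g + 4)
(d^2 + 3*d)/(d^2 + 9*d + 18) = d/(d + 6)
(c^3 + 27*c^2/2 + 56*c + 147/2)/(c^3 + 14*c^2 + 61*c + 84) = (c + 7/2)/(c + 4)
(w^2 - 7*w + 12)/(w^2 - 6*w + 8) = (w - 3)/(w - 2)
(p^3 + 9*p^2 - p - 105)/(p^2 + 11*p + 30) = (p^2 + 4*p - 21)/(p + 6)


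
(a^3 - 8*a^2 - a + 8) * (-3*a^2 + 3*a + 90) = -3*a^5 + 27*a^4 + 69*a^3 - 747*a^2 - 66*a + 720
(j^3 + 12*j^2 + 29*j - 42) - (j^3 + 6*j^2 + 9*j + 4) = 6*j^2 + 20*j - 46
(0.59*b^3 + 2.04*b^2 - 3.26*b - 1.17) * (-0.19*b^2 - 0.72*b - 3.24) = -0.1121*b^5 - 0.8124*b^4 - 2.761*b^3 - 4.0401*b^2 + 11.4048*b + 3.7908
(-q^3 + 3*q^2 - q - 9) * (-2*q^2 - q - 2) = 2*q^5 - 5*q^4 + q^3 + 13*q^2 + 11*q + 18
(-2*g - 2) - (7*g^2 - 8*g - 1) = -7*g^2 + 6*g - 1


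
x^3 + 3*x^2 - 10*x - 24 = (x - 3)*(x + 2)*(x + 4)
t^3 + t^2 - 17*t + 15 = (t - 3)*(t - 1)*(t + 5)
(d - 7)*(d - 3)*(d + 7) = d^3 - 3*d^2 - 49*d + 147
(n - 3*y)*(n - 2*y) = n^2 - 5*n*y + 6*y^2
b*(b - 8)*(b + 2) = b^3 - 6*b^2 - 16*b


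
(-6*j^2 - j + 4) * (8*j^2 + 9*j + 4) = -48*j^4 - 62*j^3 - j^2 + 32*j + 16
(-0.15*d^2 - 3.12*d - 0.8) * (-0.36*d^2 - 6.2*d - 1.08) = 0.054*d^4 + 2.0532*d^3 + 19.794*d^2 + 8.3296*d + 0.864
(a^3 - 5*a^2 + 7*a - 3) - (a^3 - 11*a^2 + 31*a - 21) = 6*a^2 - 24*a + 18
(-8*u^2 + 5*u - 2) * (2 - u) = 8*u^3 - 21*u^2 + 12*u - 4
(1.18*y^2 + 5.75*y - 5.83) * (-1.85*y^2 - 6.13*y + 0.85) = -2.183*y^4 - 17.8709*y^3 - 23.459*y^2 + 40.6254*y - 4.9555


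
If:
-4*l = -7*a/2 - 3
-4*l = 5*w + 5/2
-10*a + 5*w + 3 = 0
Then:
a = -5/27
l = 127/216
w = -131/135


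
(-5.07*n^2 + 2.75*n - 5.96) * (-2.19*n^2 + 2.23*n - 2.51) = 11.1033*n^4 - 17.3286*n^3 + 31.9106*n^2 - 20.1933*n + 14.9596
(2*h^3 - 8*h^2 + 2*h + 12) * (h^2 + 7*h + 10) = 2*h^5 + 6*h^4 - 34*h^3 - 54*h^2 + 104*h + 120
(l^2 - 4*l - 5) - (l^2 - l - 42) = 37 - 3*l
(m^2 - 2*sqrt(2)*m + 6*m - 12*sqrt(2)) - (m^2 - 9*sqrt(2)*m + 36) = 6*m + 7*sqrt(2)*m - 36 - 12*sqrt(2)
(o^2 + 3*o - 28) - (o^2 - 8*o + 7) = 11*o - 35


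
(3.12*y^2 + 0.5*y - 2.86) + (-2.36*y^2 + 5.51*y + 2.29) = 0.76*y^2 + 6.01*y - 0.57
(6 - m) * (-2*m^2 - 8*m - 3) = 2*m^3 - 4*m^2 - 45*m - 18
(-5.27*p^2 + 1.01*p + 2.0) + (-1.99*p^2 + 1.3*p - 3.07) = -7.26*p^2 + 2.31*p - 1.07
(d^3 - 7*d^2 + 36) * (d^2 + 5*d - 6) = d^5 - 2*d^4 - 41*d^3 + 78*d^2 + 180*d - 216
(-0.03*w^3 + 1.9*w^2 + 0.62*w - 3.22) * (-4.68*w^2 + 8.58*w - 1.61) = 0.1404*w^5 - 9.1494*w^4 + 13.4487*w^3 + 17.3302*w^2 - 28.6258*w + 5.1842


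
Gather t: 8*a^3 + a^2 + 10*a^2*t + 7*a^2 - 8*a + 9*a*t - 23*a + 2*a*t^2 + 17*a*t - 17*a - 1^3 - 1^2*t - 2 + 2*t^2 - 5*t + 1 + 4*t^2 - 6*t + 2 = 8*a^3 + 8*a^2 - 48*a + t^2*(2*a + 6) + t*(10*a^2 + 26*a - 12)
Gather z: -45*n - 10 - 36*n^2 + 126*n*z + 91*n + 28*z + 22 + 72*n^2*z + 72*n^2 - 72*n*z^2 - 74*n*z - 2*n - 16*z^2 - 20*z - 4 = 36*n^2 + 44*n + z^2*(-72*n - 16) + z*(72*n^2 + 52*n + 8) + 8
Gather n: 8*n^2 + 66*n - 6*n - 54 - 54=8*n^2 + 60*n - 108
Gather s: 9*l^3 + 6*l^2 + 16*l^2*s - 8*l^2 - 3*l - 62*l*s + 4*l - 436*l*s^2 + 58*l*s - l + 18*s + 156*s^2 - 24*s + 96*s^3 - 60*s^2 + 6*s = 9*l^3 - 2*l^2 + 96*s^3 + s^2*(96 - 436*l) + s*(16*l^2 - 4*l)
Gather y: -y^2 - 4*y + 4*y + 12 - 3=9 - y^2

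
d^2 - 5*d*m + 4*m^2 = (d - 4*m)*(d - m)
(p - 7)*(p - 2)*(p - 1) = p^3 - 10*p^2 + 23*p - 14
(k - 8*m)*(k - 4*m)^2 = k^3 - 16*k^2*m + 80*k*m^2 - 128*m^3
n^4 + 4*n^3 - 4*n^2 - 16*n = n*(n - 2)*(n + 2)*(n + 4)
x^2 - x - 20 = (x - 5)*(x + 4)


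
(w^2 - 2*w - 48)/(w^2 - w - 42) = (w - 8)/(w - 7)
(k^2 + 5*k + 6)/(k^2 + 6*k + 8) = (k + 3)/(k + 4)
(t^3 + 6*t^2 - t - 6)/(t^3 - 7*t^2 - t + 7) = (t + 6)/(t - 7)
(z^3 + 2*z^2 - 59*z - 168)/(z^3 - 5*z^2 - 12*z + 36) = (z^2 - z - 56)/(z^2 - 8*z + 12)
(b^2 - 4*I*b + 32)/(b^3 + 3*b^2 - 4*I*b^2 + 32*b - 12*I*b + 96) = 1/(b + 3)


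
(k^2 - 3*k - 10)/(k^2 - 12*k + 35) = (k + 2)/(k - 7)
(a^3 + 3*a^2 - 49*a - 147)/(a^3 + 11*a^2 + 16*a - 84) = (a^2 - 4*a - 21)/(a^2 + 4*a - 12)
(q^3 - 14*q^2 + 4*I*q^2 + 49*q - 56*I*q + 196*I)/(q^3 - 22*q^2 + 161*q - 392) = (q + 4*I)/(q - 8)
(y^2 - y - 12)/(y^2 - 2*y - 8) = (y + 3)/(y + 2)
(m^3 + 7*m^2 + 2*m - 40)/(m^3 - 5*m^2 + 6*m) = (m^2 + 9*m + 20)/(m*(m - 3))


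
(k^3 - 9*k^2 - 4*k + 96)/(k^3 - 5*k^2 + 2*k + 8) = (k^2 - 5*k - 24)/(k^2 - k - 2)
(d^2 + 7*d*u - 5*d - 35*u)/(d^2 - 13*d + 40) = (d + 7*u)/(d - 8)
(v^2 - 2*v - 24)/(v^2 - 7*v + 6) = (v + 4)/(v - 1)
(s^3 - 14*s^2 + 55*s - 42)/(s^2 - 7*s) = s - 7 + 6/s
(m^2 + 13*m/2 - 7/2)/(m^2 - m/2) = (m + 7)/m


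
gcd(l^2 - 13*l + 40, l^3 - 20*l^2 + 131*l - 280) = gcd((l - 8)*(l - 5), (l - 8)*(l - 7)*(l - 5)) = l^2 - 13*l + 40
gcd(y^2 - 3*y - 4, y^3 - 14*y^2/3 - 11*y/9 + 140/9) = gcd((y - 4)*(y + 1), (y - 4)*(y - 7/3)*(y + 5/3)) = y - 4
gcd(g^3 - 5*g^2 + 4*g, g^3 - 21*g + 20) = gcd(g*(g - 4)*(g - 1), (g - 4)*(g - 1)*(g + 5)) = g^2 - 5*g + 4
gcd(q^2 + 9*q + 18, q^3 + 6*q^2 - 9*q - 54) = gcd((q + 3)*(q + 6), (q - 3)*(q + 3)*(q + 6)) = q^2 + 9*q + 18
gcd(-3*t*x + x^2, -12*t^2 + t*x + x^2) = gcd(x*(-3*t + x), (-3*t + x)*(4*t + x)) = -3*t + x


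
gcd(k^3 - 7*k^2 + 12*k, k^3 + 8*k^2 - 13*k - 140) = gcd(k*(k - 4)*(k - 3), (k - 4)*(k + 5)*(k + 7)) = k - 4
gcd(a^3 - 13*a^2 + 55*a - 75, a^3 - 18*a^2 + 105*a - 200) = a^2 - 10*a + 25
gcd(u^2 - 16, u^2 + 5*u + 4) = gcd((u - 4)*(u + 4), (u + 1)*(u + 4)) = u + 4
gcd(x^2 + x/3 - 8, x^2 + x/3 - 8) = x^2 + x/3 - 8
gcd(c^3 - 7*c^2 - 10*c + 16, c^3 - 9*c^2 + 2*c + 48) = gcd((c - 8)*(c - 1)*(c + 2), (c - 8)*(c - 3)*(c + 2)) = c^2 - 6*c - 16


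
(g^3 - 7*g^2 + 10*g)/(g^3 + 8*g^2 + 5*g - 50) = g*(g - 5)/(g^2 + 10*g + 25)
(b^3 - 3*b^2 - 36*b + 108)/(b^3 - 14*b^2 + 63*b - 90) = (b + 6)/(b - 5)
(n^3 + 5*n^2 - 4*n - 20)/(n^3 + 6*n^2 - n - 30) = (n + 2)/(n + 3)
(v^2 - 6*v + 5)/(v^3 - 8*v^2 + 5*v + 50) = (v - 1)/(v^2 - 3*v - 10)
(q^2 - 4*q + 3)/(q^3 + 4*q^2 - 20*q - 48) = (q^2 - 4*q + 3)/(q^3 + 4*q^2 - 20*q - 48)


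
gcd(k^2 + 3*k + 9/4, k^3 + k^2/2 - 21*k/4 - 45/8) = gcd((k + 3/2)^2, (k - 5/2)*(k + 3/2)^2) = k^2 + 3*k + 9/4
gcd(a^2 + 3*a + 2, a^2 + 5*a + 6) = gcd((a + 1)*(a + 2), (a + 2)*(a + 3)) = a + 2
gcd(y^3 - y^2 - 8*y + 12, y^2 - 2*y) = y - 2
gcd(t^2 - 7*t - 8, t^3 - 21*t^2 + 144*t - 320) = t - 8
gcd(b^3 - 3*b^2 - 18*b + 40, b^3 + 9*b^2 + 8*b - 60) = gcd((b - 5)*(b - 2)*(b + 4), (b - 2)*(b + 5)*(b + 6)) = b - 2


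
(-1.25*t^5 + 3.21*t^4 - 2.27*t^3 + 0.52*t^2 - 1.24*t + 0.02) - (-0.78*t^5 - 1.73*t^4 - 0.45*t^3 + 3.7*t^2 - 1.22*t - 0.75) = -0.47*t^5 + 4.94*t^4 - 1.82*t^3 - 3.18*t^2 - 0.02*t + 0.77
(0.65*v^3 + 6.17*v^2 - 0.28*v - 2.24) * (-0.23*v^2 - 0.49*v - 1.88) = -0.1495*v^5 - 1.7376*v^4 - 4.1809*v^3 - 10.9472*v^2 + 1.624*v + 4.2112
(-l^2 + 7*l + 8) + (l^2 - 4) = 7*l + 4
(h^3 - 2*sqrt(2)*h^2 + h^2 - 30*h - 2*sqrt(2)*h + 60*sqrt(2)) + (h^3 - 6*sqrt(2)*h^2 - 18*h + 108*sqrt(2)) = 2*h^3 - 8*sqrt(2)*h^2 + h^2 - 48*h - 2*sqrt(2)*h + 168*sqrt(2)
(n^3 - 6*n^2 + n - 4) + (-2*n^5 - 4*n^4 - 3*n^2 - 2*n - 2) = -2*n^5 - 4*n^4 + n^3 - 9*n^2 - n - 6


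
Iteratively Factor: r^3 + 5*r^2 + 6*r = (r + 3)*(r^2 + 2*r) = r*(r + 3)*(r + 2)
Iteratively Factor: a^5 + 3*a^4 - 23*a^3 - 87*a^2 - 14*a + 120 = (a + 4)*(a^4 - a^3 - 19*a^2 - 11*a + 30) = (a + 2)*(a + 4)*(a^3 - 3*a^2 - 13*a + 15) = (a - 1)*(a + 2)*(a + 4)*(a^2 - 2*a - 15) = (a - 1)*(a + 2)*(a + 3)*(a + 4)*(a - 5)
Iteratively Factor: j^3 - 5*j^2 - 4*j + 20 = (j - 2)*(j^2 - 3*j - 10) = (j - 5)*(j - 2)*(j + 2)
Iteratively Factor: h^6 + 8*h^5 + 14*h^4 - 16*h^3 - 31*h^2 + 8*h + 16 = (h + 1)*(h^5 + 7*h^4 + 7*h^3 - 23*h^2 - 8*h + 16) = (h + 1)*(h + 4)*(h^4 + 3*h^3 - 5*h^2 - 3*h + 4) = (h - 1)*(h + 1)*(h + 4)*(h^3 + 4*h^2 - h - 4) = (h - 1)*(h + 1)^2*(h + 4)*(h^2 + 3*h - 4) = (h - 1)^2*(h + 1)^2*(h + 4)*(h + 4)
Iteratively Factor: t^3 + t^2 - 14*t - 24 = (t - 4)*(t^2 + 5*t + 6) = (t - 4)*(t + 3)*(t + 2)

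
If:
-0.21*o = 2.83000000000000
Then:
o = -13.48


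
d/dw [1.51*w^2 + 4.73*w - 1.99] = 3.02*w + 4.73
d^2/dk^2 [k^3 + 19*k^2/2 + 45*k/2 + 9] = 6*k + 19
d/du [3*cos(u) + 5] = -3*sin(u)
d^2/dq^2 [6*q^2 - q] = 12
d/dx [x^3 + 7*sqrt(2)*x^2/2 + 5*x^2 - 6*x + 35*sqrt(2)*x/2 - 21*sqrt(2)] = 3*x^2 + 7*sqrt(2)*x + 10*x - 6 + 35*sqrt(2)/2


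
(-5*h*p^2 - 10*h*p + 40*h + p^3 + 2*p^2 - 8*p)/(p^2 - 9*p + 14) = (-5*h*p - 20*h + p^2 + 4*p)/(p - 7)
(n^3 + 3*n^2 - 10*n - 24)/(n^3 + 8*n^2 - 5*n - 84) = (n + 2)/(n + 7)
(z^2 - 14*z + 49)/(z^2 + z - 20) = (z^2 - 14*z + 49)/(z^2 + z - 20)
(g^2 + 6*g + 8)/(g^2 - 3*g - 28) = (g + 2)/(g - 7)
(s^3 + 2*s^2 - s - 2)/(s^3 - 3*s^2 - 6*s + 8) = (s + 1)/(s - 4)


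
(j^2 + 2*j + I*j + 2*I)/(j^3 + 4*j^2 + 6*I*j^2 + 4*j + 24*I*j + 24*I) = (j + I)/(j^2 + j*(2 + 6*I) + 12*I)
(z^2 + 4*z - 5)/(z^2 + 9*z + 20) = (z - 1)/(z + 4)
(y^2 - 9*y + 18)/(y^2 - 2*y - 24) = (y - 3)/(y + 4)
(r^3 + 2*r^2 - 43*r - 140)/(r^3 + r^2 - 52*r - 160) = (r - 7)/(r - 8)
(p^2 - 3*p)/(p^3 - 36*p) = (p - 3)/(p^2 - 36)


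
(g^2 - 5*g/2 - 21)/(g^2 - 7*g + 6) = (g + 7/2)/(g - 1)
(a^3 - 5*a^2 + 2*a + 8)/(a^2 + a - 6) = (a^2 - 3*a - 4)/(a + 3)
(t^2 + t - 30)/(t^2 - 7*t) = (t^2 + t - 30)/(t*(t - 7))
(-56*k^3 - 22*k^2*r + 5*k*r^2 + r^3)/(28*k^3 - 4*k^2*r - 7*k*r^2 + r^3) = (-28*k^2 + 3*k*r + r^2)/(14*k^2 - 9*k*r + r^2)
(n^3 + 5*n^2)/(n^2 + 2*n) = n*(n + 5)/(n + 2)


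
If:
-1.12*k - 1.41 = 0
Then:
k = -1.26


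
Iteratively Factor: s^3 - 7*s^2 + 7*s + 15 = (s - 3)*(s^2 - 4*s - 5) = (s - 5)*(s - 3)*(s + 1)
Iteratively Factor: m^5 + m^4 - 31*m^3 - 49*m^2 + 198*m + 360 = (m + 3)*(m^4 - 2*m^3 - 25*m^2 + 26*m + 120) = (m + 3)*(m + 4)*(m^3 - 6*m^2 - m + 30) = (m - 3)*(m + 3)*(m + 4)*(m^2 - 3*m - 10) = (m - 5)*(m - 3)*(m + 3)*(m + 4)*(m + 2)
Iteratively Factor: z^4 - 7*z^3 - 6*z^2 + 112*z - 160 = (z + 4)*(z^3 - 11*z^2 + 38*z - 40) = (z - 4)*(z + 4)*(z^2 - 7*z + 10) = (z - 5)*(z - 4)*(z + 4)*(z - 2)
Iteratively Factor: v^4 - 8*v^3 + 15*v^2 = (v - 5)*(v^3 - 3*v^2) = (v - 5)*(v - 3)*(v^2) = v*(v - 5)*(v - 3)*(v)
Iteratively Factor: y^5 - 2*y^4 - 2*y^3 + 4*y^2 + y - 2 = (y - 1)*(y^4 - y^3 - 3*y^2 + y + 2) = (y - 1)*(y + 1)*(y^3 - 2*y^2 - y + 2) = (y - 1)^2*(y + 1)*(y^2 - y - 2) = (y - 1)^2*(y + 1)^2*(y - 2)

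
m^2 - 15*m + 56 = (m - 8)*(m - 7)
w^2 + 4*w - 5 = (w - 1)*(w + 5)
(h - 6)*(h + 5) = h^2 - h - 30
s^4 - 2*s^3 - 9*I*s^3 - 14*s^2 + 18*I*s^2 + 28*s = s*(s - 2)*(s - 7*I)*(s - 2*I)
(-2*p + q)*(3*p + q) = -6*p^2 + p*q + q^2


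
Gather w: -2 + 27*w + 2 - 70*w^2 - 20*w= -70*w^2 + 7*w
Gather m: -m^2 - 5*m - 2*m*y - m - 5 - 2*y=-m^2 + m*(-2*y - 6) - 2*y - 5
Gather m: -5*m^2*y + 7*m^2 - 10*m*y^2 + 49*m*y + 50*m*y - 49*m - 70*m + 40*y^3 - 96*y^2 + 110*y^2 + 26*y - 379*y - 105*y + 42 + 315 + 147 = m^2*(7 - 5*y) + m*(-10*y^2 + 99*y - 119) + 40*y^3 + 14*y^2 - 458*y + 504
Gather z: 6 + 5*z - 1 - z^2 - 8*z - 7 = -z^2 - 3*z - 2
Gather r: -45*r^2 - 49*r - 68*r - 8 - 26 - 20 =-45*r^2 - 117*r - 54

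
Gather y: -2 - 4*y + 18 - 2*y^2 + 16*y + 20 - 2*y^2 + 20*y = -4*y^2 + 32*y + 36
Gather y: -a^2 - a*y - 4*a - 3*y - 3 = -a^2 - 4*a + y*(-a - 3) - 3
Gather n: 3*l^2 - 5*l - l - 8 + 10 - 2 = 3*l^2 - 6*l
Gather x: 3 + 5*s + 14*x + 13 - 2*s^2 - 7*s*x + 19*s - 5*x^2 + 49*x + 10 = -2*s^2 + 24*s - 5*x^2 + x*(63 - 7*s) + 26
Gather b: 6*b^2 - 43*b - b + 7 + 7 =6*b^2 - 44*b + 14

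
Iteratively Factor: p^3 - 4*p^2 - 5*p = (p)*(p^2 - 4*p - 5) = p*(p + 1)*(p - 5)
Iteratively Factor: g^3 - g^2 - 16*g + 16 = (g + 4)*(g^2 - 5*g + 4) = (g - 4)*(g + 4)*(g - 1)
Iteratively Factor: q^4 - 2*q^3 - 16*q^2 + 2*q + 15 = (q - 1)*(q^3 - q^2 - 17*q - 15) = (q - 1)*(q + 3)*(q^2 - 4*q - 5) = (q - 5)*(q - 1)*(q + 3)*(q + 1)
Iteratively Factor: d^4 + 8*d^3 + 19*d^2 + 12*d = (d)*(d^3 + 8*d^2 + 19*d + 12) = d*(d + 3)*(d^2 + 5*d + 4) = d*(d + 3)*(d + 4)*(d + 1)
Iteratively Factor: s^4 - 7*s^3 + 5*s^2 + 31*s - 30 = (s - 1)*(s^3 - 6*s^2 - s + 30) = (s - 3)*(s - 1)*(s^2 - 3*s - 10) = (s - 3)*(s - 1)*(s + 2)*(s - 5)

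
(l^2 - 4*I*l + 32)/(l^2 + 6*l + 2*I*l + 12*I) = (l^2 - 4*I*l + 32)/(l^2 + 2*l*(3 + I) + 12*I)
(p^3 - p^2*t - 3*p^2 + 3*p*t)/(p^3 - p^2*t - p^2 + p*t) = (p - 3)/(p - 1)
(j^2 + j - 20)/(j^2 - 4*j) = (j + 5)/j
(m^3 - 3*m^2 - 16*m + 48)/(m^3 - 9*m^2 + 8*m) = (m^3 - 3*m^2 - 16*m + 48)/(m*(m^2 - 9*m + 8))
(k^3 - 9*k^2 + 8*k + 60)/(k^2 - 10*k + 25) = (k^2 - 4*k - 12)/(k - 5)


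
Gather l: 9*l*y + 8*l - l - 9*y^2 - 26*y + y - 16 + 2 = l*(9*y + 7) - 9*y^2 - 25*y - 14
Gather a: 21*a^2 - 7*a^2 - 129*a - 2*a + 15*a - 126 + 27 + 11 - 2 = 14*a^2 - 116*a - 90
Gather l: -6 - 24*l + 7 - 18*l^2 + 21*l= -18*l^2 - 3*l + 1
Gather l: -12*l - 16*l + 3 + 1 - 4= -28*l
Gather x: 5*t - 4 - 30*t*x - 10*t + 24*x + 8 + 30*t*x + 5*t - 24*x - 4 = 0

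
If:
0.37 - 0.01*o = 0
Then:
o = 37.00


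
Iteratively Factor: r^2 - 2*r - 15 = (r + 3)*(r - 5)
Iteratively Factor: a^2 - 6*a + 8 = (a - 4)*(a - 2)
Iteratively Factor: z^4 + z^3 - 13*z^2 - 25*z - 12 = (z + 1)*(z^3 - 13*z - 12) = (z + 1)*(z + 3)*(z^2 - 3*z - 4) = (z - 4)*(z + 1)*(z + 3)*(z + 1)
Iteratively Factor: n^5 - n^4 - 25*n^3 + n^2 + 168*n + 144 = (n - 4)*(n^4 + 3*n^3 - 13*n^2 - 51*n - 36) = (n - 4)^2*(n^3 + 7*n^2 + 15*n + 9) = (n - 4)^2*(n + 1)*(n^2 + 6*n + 9) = (n - 4)^2*(n + 1)*(n + 3)*(n + 3)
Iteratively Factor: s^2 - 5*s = (s - 5)*(s)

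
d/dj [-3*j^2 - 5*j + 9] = -6*j - 5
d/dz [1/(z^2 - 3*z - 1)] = (3 - 2*z)/(-z^2 + 3*z + 1)^2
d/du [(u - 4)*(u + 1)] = 2*u - 3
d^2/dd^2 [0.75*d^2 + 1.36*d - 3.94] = 1.50000000000000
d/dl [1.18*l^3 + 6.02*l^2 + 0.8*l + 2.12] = 3.54*l^2 + 12.04*l + 0.8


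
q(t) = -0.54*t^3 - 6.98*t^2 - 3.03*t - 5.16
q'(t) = -1.62*t^2 - 13.96*t - 3.03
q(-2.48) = -32.34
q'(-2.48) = 21.63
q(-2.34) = -29.37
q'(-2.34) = 20.77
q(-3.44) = -55.35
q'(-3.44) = 25.82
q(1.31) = -22.32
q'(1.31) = -24.10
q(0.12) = -5.63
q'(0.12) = -4.73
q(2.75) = -77.51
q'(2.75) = -53.67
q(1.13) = -18.28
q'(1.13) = -20.87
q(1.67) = -32.20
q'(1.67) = -30.86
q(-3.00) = -44.31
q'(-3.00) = 24.27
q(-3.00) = -44.31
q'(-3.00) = 24.27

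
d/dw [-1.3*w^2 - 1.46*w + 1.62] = -2.6*w - 1.46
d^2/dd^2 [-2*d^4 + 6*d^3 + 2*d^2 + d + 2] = -24*d^2 + 36*d + 4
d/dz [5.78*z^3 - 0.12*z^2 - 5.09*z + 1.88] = 17.34*z^2 - 0.24*z - 5.09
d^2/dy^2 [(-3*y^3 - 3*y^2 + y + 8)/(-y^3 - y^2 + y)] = 4*(3*y^5 - 21*y^4 - 30*y^3 + 12*y - 4)/(y^3*(y^6 + 3*y^5 - 5*y^3 + 3*y - 1))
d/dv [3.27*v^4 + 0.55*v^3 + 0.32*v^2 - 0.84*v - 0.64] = 13.08*v^3 + 1.65*v^2 + 0.64*v - 0.84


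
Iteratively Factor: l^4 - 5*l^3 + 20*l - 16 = (l + 2)*(l^3 - 7*l^2 + 14*l - 8) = (l - 4)*(l + 2)*(l^2 - 3*l + 2) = (l - 4)*(l - 1)*(l + 2)*(l - 2)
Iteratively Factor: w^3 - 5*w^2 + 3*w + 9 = (w + 1)*(w^2 - 6*w + 9) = (w - 3)*(w + 1)*(w - 3)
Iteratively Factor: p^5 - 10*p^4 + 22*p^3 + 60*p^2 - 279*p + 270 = (p - 5)*(p^4 - 5*p^3 - 3*p^2 + 45*p - 54) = (p - 5)*(p - 2)*(p^3 - 3*p^2 - 9*p + 27) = (p - 5)*(p - 2)*(p + 3)*(p^2 - 6*p + 9) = (p - 5)*(p - 3)*(p - 2)*(p + 3)*(p - 3)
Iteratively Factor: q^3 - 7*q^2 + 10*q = (q)*(q^2 - 7*q + 10) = q*(q - 5)*(q - 2)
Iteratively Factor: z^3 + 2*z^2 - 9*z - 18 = (z + 3)*(z^2 - z - 6) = (z - 3)*(z + 3)*(z + 2)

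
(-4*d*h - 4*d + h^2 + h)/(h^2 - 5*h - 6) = (-4*d + h)/(h - 6)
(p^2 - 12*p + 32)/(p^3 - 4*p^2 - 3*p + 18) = (p^2 - 12*p + 32)/(p^3 - 4*p^2 - 3*p + 18)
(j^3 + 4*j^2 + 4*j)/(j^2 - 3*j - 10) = j*(j + 2)/(j - 5)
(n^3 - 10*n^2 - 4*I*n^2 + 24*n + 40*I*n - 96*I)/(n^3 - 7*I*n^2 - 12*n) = (n^2 - 10*n + 24)/(n*(n - 3*I))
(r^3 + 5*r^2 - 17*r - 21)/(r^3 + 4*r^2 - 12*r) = (r^3 + 5*r^2 - 17*r - 21)/(r*(r^2 + 4*r - 12))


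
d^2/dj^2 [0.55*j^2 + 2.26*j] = 1.10000000000000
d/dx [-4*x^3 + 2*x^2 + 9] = 4*x*(1 - 3*x)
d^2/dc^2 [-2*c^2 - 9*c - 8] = -4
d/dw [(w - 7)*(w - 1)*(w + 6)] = 3*w^2 - 4*w - 41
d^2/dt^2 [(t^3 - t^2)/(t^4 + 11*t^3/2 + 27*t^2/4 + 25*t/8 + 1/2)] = 16*(4*t^5 - 20*t^4 - 113*t^3 - 76*t^2 + 176*t - 16)/(32*t^8 + 464*t^7 + 2576*t^6 + 6888*t^5 + 9450*t^4 + 7161*t^3 + 3052*t^2 + 688*t + 64)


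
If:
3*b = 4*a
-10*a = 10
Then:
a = -1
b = -4/3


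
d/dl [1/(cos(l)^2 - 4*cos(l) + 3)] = 2*(cos(l) - 2)*sin(l)/(cos(l)^2 - 4*cos(l) + 3)^2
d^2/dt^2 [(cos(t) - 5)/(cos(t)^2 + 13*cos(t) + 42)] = (-9*(1 - cos(2*t))^2*cos(t) + 33*(1 - cos(2*t))^2 - 19195*cos(t) + 1174*cos(2*t) + 441*cos(3*t) + 2*cos(5*t) - 8406)/(4*(cos(t) + 6)^3*(cos(t) + 7)^3)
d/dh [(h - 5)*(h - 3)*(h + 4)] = 3*h^2 - 8*h - 17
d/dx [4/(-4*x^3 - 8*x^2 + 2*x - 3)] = 8*(6*x^2 + 8*x - 1)/(4*x^3 + 8*x^2 - 2*x + 3)^2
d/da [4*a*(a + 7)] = 8*a + 28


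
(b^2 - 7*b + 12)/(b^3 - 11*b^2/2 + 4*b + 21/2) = 2*(b - 4)/(2*b^2 - 5*b - 7)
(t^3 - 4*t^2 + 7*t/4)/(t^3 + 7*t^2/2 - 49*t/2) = (t - 1/2)/(t + 7)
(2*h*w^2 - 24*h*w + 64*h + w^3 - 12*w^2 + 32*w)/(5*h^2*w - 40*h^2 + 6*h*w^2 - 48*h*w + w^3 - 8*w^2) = (2*h*w - 8*h + w^2 - 4*w)/(5*h^2 + 6*h*w + w^2)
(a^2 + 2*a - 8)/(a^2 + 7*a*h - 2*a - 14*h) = (a + 4)/(a + 7*h)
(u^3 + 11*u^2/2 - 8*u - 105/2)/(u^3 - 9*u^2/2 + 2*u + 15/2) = (2*u^2 + 17*u + 35)/(2*u^2 - 3*u - 5)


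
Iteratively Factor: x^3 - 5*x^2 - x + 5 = (x - 1)*(x^2 - 4*x - 5) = (x - 5)*(x - 1)*(x + 1)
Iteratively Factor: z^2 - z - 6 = (z - 3)*(z + 2)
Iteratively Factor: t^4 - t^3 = (t)*(t^3 - t^2) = t^2*(t^2 - t) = t^3*(t - 1)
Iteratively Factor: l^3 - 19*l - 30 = (l - 5)*(l^2 + 5*l + 6) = (l - 5)*(l + 2)*(l + 3)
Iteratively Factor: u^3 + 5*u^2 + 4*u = (u + 1)*(u^2 + 4*u) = u*(u + 1)*(u + 4)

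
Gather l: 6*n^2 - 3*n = 6*n^2 - 3*n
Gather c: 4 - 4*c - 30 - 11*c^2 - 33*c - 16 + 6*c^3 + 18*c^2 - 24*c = 6*c^3 + 7*c^2 - 61*c - 42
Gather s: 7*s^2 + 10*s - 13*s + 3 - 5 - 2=7*s^2 - 3*s - 4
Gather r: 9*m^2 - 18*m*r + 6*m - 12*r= 9*m^2 + 6*m + r*(-18*m - 12)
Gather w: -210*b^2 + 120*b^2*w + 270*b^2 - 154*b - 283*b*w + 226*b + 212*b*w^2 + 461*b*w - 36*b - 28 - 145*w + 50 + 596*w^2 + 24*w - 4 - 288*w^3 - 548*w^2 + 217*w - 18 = 60*b^2 + 36*b - 288*w^3 + w^2*(212*b + 48) + w*(120*b^2 + 178*b + 96)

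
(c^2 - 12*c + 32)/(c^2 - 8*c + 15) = (c^2 - 12*c + 32)/(c^2 - 8*c + 15)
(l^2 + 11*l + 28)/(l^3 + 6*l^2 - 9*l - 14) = (l + 4)/(l^2 - l - 2)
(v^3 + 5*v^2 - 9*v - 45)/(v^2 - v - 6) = (v^2 + 8*v + 15)/(v + 2)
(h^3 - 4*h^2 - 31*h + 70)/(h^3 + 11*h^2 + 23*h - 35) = (h^2 - 9*h + 14)/(h^2 + 6*h - 7)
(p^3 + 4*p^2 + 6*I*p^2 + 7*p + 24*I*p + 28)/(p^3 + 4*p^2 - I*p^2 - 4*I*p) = (p + 7*I)/p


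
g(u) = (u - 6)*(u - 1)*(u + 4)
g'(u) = (u - 6)*(u - 1) + (u - 6)*(u + 4) + (u - 1)*(u + 4)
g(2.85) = -39.92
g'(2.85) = -14.73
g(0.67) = 8.21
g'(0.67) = -24.67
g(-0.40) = 32.26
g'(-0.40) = -19.12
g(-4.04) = -2.02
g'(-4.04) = 51.20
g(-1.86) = 48.11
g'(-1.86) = -0.46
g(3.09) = -43.12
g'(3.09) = -11.90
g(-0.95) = 41.34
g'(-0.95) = -13.59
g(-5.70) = -133.26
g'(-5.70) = 109.67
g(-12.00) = -1872.00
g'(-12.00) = 482.00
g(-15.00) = -3696.00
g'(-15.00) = 743.00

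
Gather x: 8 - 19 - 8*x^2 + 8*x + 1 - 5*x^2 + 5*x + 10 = -13*x^2 + 13*x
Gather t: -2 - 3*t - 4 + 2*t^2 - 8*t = 2*t^2 - 11*t - 6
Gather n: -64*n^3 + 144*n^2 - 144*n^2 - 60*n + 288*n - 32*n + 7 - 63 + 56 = -64*n^3 + 196*n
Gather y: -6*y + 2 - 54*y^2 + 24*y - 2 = -54*y^2 + 18*y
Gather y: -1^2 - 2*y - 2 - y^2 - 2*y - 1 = -y^2 - 4*y - 4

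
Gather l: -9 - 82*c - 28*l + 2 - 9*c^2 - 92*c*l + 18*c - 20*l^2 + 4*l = -9*c^2 - 64*c - 20*l^2 + l*(-92*c - 24) - 7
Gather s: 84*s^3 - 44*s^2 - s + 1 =84*s^3 - 44*s^2 - s + 1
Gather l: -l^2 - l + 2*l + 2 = -l^2 + l + 2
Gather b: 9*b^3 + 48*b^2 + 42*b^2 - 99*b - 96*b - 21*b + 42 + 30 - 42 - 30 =9*b^3 + 90*b^2 - 216*b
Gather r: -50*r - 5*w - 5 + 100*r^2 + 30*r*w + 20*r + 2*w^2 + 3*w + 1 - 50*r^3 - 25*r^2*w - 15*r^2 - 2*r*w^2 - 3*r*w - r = -50*r^3 + r^2*(85 - 25*w) + r*(-2*w^2 + 27*w - 31) + 2*w^2 - 2*w - 4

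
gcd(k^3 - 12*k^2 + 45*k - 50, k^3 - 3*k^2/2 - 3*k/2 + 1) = k - 2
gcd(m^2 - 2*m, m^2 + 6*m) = m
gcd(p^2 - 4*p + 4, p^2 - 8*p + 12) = p - 2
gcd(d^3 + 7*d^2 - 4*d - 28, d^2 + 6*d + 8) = d + 2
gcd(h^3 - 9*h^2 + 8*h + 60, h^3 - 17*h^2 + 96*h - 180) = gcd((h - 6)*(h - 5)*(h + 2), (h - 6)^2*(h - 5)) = h^2 - 11*h + 30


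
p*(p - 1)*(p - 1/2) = p^3 - 3*p^2/2 + p/2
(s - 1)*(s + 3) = s^2 + 2*s - 3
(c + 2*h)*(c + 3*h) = c^2 + 5*c*h + 6*h^2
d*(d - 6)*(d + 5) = d^3 - d^2 - 30*d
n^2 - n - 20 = (n - 5)*(n + 4)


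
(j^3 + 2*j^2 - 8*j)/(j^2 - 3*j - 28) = j*(j - 2)/(j - 7)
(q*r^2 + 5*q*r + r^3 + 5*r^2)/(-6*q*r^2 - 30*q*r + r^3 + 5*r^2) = (-q - r)/(6*q - r)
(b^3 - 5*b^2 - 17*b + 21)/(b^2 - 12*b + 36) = (b^3 - 5*b^2 - 17*b + 21)/(b^2 - 12*b + 36)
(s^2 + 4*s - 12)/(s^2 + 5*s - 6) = (s - 2)/(s - 1)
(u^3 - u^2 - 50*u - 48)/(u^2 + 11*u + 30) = (u^2 - 7*u - 8)/(u + 5)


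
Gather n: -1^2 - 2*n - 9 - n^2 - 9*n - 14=-n^2 - 11*n - 24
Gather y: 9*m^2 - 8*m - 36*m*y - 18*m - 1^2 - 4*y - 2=9*m^2 - 26*m + y*(-36*m - 4) - 3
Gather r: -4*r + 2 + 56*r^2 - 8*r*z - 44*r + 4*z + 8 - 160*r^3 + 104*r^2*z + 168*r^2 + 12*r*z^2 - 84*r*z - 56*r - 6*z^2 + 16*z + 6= -160*r^3 + r^2*(104*z + 224) + r*(12*z^2 - 92*z - 104) - 6*z^2 + 20*z + 16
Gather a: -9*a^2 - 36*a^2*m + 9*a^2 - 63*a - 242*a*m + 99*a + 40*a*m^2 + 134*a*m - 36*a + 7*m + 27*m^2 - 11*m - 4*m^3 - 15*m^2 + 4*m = -36*a^2*m + a*(40*m^2 - 108*m) - 4*m^3 + 12*m^2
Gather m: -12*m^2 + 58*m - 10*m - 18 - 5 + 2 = -12*m^2 + 48*m - 21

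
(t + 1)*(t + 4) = t^2 + 5*t + 4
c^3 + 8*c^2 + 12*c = c*(c + 2)*(c + 6)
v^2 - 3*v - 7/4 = (v - 7/2)*(v + 1/2)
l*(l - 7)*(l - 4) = l^3 - 11*l^2 + 28*l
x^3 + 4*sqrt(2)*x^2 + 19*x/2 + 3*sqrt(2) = (x + sqrt(2)/2)*(x + 3*sqrt(2)/2)*(x + 2*sqrt(2))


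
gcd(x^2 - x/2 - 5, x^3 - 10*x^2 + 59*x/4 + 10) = x - 5/2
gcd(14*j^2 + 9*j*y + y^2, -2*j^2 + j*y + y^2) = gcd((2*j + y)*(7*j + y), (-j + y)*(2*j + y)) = 2*j + y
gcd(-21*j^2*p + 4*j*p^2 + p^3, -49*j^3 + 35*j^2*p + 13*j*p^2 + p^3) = 7*j + p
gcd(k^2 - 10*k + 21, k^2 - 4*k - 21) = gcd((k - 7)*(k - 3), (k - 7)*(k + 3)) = k - 7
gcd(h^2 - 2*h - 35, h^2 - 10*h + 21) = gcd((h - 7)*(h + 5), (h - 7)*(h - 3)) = h - 7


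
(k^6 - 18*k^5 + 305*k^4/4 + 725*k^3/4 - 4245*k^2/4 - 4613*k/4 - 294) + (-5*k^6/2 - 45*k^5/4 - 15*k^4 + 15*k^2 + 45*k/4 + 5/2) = -3*k^6/2 - 117*k^5/4 + 245*k^4/4 + 725*k^3/4 - 4185*k^2/4 - 1142*k - 583/2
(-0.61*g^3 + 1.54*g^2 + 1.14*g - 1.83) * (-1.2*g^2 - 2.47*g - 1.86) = 0.732*g^5 - 0.3413*g^4 - 4.0372*g^3 - 3.4842*g^2 + 2.3997*g + 3.4038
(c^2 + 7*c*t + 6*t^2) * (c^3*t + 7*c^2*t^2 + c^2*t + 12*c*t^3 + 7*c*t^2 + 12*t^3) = c^5*t + 14*c^4*t^2 + c^4*t + 67*c^3*t^3 + 14*c^3*t^2 + 126*c^2*t^4 + 67*c^2*t^3 + 72*c*t^5 + 126*c*t^4 + 72*t^5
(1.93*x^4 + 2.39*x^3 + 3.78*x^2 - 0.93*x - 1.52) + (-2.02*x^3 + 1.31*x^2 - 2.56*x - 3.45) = 1.93*x^4 + 0.37*x^3 + 5.09*x^2 - 3.49*x - 4.97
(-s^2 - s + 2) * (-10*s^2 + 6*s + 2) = 10*s^4 + 4*s^3 - 28*s^2 + 10*s + 4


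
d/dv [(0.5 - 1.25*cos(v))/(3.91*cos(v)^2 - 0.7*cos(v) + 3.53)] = (-4.8875*cos(v)^2 + 3.91*cos(v) + 4.0625)*sin(v)/(15.2881*cos(v)^4 - 5.474*cos(v)^3 + 28.0946*cos(v)^2 - 4.942*cos(v) + 12.4609)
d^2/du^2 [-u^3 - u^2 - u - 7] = -6*u - 2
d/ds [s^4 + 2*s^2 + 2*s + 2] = 4*s^3 + 4*s + 2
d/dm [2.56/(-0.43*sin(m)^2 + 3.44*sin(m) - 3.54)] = (2.2016*sin(m) - 8.8064)*cos(m)/(0.43*sin(m)^2 - 3.44*sin(m) + 3.54)^2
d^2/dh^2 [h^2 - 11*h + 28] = 2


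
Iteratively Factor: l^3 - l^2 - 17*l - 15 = (l + 3)*(l^2 - 4*l - 5) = (l + 1)*(l + 3)*(l - 5)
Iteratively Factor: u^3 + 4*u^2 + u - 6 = (u - 1)*(u^2 + 5*u + 6) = (u - 1)*(u + 3)*(u + 2)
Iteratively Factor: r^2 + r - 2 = (r - 1)*(r + 2)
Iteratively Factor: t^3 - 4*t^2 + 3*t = (t)*(t^2 - 4*t + 3) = t*(t - 3)*(t - 1)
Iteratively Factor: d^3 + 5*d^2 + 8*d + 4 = (d + 1)*(d^2 + 4*d + 4) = (d + 1)*(d + 2)*(d + 2)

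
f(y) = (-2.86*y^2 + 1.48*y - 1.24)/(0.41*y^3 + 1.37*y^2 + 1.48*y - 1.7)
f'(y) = (1.48 - 5.72*y)/(0.41*y^3 + 1.37*y^2 + 1.48*y - 1.7) + (-2.86*y^2 + 1.48*y - 1.24)*(-1.23*y^2 - 2.74*y - 1.48)/(0.41*y^3 + 1.37*y^2 + 1.48*y - 1.7)^2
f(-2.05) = 6.49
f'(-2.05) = -2.59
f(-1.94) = 6.18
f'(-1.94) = -3.19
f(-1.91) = 6.08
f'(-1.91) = -3.33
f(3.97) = -0.79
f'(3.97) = 0.07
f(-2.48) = 7.04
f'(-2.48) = 0.05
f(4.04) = -0.78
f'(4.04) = 0.07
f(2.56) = -0.90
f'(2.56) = 0.10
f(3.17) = -0.85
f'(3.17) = 0.08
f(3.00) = -0.86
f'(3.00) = 0.09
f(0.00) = 0.73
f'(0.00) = -0.24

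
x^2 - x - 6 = (x - 3)*(x + 2)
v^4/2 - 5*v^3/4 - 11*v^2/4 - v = v*(v/2 + 1/2)*(v - 4)*(v + 1/2)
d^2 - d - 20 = (d - 5)*(d + 4)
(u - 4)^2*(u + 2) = u^3 - 6*u^2 + 32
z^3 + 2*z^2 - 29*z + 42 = (z - 3)*(z - 2)*(z + 7)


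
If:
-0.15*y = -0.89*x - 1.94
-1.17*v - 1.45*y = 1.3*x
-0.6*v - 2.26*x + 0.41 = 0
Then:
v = 14.08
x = -3.56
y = -8.17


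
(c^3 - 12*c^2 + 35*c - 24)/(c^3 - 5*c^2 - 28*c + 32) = (c - 3)/(c + 4)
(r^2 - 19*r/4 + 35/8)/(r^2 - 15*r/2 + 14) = (r - 5/4)/(r - 4)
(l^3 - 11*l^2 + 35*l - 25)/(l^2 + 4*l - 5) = (l^2 - 10*l + 25)/(l + 5)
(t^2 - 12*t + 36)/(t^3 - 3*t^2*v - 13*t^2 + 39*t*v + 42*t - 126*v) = (t - 6)/(t^2 - 3*t*v - 7*t + 21*v)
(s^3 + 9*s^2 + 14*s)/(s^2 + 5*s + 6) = s*(s + 7)/(s + 3)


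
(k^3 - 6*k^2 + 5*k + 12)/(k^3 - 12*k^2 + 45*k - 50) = (k^3 - 6*k^2 + 5*k + 12)/(k^3 - 12*k^2 + 45*k - 50)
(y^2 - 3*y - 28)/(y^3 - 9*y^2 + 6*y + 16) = (y^2 - 3*y - 28)/(y^3 - 9*y^2 + 6*y + 16)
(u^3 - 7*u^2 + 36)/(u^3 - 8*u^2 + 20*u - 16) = (u^3 - 7*u^2 + 36)/(u^3 - 8*u^2 + 20*u - 16)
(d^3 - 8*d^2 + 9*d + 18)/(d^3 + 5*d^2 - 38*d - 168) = (d^2 - 2*d - 3)/(d^2 + 11*d + 28)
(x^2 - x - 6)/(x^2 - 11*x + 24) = (x + 2)/(x - 8)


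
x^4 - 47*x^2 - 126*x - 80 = (x - 8)*(x + 1)*(x + 2)*(x + 5)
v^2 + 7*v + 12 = (v + 3)*(v + 4)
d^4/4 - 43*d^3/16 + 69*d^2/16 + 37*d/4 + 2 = (d/4 + 1/4)*(d - 8)*(d - 4)*(d + 1/4)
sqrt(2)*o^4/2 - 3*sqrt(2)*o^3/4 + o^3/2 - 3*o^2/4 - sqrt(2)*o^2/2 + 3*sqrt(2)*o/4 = o*(o - 3/2)*(o - sqrt(2)/2)*(sqrt(2)*o/2 + 1)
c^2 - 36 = (c - 6)*(c + 6)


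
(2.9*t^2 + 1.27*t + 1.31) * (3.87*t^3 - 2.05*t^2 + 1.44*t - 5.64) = 11.223*t^5 - 1.0301*t^4 + 6.6422*t^3 - 17.2127*t^2 - 5.2764*t - 7.3884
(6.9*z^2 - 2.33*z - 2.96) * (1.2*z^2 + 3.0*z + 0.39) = 8.28*z^4 + 17.904*z^3 - 7.851*z^2 - 9.7887*z - 1.1544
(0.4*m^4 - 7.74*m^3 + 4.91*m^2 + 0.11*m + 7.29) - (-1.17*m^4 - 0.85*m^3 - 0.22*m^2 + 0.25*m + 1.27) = 1.57*m^4 - 6.89*m^3 + 5.13*m^2 - 0.14*m + 6.02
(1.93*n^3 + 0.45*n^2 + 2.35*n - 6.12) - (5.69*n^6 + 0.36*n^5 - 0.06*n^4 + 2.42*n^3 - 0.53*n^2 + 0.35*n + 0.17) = -5.69*n^6 - 0.36*n^5 + 0.06*n^4 - 0.49*n^3 + 0.98*n^2 + 2.0*n - 6.29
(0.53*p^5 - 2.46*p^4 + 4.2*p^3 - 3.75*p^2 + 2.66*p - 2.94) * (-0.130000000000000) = -0.0689*p^5 + 0.3198*p^4 - 0.546*p^3 + 0.4875*p^2 - 0.3458*p + 0.3822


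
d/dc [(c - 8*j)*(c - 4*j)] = 2*c - 12*j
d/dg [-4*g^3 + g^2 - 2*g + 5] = -12*g^2 + 2*g - 2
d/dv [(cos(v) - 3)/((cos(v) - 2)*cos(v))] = (sin(v) + 6*sin(v)/cos(v)^2 - 6*tan(v))/(cos(v) - 2)^2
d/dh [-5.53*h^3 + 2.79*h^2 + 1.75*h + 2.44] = -16.59*h^2 + 5.58*h + 1.75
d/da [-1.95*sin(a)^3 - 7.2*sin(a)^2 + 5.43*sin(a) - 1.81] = (-5.85*sin(a)^2 - 14.4*sin(a) + 5.43)*cos(a)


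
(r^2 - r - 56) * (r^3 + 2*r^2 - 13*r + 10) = r^5 + r^4 - 71*r^3 - 89*r^2 + 718*r - 560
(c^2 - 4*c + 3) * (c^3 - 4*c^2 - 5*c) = c^5 - 8*c^4 + 14*c^3 + 8*c^2 - 15*c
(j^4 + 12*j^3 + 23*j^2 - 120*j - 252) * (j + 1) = j^5 + 13*j^4 + 35*j^3 - 97*j^2 - 372*j - 252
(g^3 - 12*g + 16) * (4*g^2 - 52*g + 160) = 4*g^5 - 52*g^4 + 112*g^3 + 688*g^2 - 2752*g + 2560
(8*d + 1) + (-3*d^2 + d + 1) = -3*d^2 + 9*d + 2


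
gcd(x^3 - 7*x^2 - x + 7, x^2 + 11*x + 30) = 1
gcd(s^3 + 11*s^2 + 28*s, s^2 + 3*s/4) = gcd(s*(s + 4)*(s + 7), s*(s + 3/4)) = s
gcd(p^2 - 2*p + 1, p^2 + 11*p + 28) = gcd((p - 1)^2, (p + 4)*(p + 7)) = 1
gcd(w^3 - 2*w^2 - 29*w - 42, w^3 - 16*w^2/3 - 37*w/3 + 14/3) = w^2 - 5*w - 14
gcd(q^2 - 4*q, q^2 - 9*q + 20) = q - 4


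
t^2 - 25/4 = (t - 5/2)*(t + 5/2)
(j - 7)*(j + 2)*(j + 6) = j^3 + j^2 - 44*j - 84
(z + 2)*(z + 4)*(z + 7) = z^3 + 13*z^2 + 50*z + 56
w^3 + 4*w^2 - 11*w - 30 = (w - 3)*(w + 2)*(w + 5)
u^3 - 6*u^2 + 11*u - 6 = (u - 3)*(u - 2)*(u - 1)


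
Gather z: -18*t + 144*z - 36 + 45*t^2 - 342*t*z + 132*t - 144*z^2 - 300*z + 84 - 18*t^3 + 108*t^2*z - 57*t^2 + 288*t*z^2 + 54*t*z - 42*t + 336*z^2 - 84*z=-18*t^3 - 12*t^2 + 72*t + z^2*(288*t + 192) + z*(108*t^2 - 288*t - 240) + 48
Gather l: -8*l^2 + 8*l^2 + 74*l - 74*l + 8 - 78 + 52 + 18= 0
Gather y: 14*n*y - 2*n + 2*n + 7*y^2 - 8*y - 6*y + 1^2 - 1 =7*y^2 + y*(14*n - 14)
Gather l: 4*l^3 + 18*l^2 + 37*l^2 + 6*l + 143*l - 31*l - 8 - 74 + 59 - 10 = 4*l^3 + 55*l^2 + 118*l - 33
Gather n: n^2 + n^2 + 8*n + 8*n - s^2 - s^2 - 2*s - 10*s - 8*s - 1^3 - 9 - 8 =2*n^2 + 16*n - 2*s^2 - 20*s - 18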